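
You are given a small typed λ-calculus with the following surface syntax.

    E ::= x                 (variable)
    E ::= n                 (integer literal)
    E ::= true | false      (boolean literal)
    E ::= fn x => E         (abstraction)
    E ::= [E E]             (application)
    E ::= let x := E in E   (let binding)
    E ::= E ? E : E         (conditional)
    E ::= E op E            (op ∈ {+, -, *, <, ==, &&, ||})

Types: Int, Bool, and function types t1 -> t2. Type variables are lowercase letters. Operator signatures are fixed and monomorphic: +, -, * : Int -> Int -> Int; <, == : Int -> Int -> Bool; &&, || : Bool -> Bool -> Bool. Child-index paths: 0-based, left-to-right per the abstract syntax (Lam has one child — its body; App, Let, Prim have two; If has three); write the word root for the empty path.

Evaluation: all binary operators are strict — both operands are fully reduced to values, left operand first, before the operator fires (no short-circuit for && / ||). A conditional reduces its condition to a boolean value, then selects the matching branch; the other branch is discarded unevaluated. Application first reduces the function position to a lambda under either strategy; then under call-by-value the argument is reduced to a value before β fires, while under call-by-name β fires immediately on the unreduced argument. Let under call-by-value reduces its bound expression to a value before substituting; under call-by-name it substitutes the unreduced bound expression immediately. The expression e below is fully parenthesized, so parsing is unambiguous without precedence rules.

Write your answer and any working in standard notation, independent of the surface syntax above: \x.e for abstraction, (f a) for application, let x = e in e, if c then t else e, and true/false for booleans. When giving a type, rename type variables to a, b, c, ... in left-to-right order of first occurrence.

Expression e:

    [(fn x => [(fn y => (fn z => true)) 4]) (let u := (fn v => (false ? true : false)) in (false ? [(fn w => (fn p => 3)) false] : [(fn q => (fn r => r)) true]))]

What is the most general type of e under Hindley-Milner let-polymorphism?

Answer: a -> Bool

Working:
\z._ : c -> Bool
\y._ : b -> c -> Bool
  unify b -> c -> Bool ~ Int -> d
  unify b ~ Int
  unify c -> Bool ~ d
_ _ : c -> Bool
\x._ : a -> c -> Bool
  unify Bool ~ Bool
  unify Bool ~ Bool
\v._ : e -> Bool
let u : forall. e -> Bool
  unify Bool ~ Bool
\p._ : g -> Int
\w._ : f -> g -> Int
  unify f -> g -> Int ~ Bool -> h
  unify f ~ Bool
  unify g -> Int ~ h
_ _ : g -> Int
r : j
\r._ : j -> j
\q._ : i -> j -> j
  unify i -> j -> j ~ Bool -> k
  unify i ~ Bool
  unify j -> j ~ k
_ _ : j -> j
  unify g -> Int ~ j -> j
  unify g ~ j
  unify Int ~ j
  unify a -> c -> Bool ~ (Int -> Int) -> l
  unify a ~ Int -> Int
  unify c -> Bool ~ l
_ _ : c -> Bool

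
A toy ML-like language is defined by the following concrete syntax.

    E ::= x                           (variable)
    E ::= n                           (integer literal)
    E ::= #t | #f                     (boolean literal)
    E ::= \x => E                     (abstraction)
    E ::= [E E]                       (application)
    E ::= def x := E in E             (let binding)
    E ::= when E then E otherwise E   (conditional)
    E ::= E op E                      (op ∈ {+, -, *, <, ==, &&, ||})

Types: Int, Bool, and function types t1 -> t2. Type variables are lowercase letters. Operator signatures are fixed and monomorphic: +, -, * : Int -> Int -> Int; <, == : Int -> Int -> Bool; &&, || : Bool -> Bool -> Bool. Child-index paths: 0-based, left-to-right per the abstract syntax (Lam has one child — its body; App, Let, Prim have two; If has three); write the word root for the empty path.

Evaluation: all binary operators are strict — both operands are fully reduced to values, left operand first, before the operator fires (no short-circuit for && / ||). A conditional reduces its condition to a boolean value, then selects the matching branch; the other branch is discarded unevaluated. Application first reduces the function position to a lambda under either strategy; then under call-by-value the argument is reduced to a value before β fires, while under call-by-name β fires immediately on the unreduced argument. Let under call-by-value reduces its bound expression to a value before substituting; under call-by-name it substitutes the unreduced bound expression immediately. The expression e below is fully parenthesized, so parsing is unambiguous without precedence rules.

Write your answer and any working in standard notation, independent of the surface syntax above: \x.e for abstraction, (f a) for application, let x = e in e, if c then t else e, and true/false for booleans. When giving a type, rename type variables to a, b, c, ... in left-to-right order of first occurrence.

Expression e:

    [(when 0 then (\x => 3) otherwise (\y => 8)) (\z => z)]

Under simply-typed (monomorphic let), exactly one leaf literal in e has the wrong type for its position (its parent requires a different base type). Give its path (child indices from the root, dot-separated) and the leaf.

Answer: 0.0 : 0

Working:
  unify Int ~ Bool
  FAIL: mismatch Int ~ Bool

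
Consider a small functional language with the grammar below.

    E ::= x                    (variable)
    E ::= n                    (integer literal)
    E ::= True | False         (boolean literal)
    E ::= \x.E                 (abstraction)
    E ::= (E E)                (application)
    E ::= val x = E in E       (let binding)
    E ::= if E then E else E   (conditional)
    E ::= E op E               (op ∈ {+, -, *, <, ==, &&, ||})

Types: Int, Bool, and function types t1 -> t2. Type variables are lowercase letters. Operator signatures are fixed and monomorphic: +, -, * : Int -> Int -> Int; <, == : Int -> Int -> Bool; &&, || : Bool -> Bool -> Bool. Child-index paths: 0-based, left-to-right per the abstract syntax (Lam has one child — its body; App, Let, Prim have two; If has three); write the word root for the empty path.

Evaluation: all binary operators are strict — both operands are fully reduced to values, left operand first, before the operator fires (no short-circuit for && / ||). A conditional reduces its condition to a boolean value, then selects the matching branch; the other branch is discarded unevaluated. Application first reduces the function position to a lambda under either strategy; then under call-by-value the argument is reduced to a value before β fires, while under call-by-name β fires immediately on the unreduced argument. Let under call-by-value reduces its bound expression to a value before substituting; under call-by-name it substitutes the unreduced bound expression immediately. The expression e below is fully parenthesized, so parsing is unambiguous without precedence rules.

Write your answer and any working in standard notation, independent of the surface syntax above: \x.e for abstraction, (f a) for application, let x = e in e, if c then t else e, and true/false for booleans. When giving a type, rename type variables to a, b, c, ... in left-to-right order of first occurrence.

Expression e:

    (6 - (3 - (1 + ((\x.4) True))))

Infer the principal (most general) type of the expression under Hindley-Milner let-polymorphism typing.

Answer: Int

Working:
  unify Int ~ Int
  unify Int ~ Int
  unify Int ~ Int
\x._ : a -> Int
  unify a -> Int ~ Bool -> b
  unify a ~ Bool
  unify Int ~ b
_ _ : Int
  unify Int ~ Int
  unify Int ~ Int
  unify Int ~ Int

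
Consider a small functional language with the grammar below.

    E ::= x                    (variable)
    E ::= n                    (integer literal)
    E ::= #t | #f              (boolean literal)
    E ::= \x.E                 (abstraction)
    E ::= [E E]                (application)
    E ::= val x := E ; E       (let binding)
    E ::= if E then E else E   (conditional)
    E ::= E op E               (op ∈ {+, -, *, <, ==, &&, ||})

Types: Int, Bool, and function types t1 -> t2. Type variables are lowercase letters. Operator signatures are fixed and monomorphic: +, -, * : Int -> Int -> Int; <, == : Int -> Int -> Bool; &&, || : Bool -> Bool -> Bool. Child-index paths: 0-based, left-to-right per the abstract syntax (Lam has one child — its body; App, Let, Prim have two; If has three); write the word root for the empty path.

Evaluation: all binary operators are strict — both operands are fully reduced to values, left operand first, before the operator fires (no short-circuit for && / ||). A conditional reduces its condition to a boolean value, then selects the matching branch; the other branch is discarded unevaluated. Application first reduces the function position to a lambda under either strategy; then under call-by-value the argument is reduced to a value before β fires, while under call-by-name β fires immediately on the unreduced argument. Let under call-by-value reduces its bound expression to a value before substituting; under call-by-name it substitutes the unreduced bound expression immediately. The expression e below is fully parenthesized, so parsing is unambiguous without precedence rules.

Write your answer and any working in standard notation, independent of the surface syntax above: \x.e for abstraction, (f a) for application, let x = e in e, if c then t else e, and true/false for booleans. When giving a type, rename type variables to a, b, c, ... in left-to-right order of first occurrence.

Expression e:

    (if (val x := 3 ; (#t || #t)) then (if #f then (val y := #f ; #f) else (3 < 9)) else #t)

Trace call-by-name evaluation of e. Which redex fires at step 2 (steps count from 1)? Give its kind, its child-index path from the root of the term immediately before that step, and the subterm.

Answer: delta at 0 : (true || true)

Derivation:
step 0: (if (let x = 3 in (true || true)) then (if false then (let y = false in false) else (3 < 9)) else true)
step 1: [let@0] (if (true || true) then (if false then (let y = false in false) else (3 < 9)) else true)
step 2: [delta@0] (if true then (if false then (let y = false in false) else (3 < 9)) else true)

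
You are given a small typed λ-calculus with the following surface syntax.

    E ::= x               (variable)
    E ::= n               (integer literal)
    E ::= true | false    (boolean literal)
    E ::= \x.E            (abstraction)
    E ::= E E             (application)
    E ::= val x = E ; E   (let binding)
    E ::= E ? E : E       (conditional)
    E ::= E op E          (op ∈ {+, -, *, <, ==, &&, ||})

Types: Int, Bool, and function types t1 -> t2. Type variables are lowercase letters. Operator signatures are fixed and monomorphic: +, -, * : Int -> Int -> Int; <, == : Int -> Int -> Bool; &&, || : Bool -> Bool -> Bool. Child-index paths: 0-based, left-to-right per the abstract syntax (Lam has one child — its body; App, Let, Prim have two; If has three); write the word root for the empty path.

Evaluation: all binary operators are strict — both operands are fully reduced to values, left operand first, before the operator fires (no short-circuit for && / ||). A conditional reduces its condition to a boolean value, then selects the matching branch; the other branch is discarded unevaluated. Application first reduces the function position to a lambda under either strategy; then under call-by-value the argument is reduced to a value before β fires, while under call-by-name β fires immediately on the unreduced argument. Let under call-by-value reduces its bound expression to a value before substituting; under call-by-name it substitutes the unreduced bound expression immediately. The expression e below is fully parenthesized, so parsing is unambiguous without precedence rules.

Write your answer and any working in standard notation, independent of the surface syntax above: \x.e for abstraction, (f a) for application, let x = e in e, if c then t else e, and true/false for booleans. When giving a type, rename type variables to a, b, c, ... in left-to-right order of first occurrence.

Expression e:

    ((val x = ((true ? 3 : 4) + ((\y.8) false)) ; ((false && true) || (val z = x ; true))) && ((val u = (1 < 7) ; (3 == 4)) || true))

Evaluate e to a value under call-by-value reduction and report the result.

Working:
step 0: ((let x = ((if true then 3 else 4) + ((\y.8) false)) in ((false && true) || (let z = x in true))) && ((let u = (1 < 7) in (3 == 4)) || true))
step 1: [if@0.0.0] ((let x = (3 + ((\y.8) false)) in ((false && true) || (let z = x in true))) && ((let u = (1 < 7) in (3 == 4)) || true))
step 2: [beta@0.0.1] ((let x = (3 + 8) in ((false && true) || (let z = x in true))) && ((let u = (1 < 7) in (3 == 4)) || true))
step 3: [delta@0.0] ((let x = 11 in ((false && true) || (let z = x in true))) && ((let u = (1 < 7) in (3 == 4)) || true))
step 4: [let@0] (((false && true) || (let z = 11 in true)) && ((let u = (1 < 7) in (3 == 4)) || true))
step 5: [delta@0.0] ((false || (let z = 11 in true)) && ((let u = (1 < 7) in (3 == 4)) || true))
step 6: [let@0.1] ((false || true) && ((let u = (1 < 7) in (3 == 4)) || true))
step 7: [delta@0] (true && ((let u = (1 < 7) in (3 == 4)) || true))
step 8: [delta@1.0.0] (true && ((let u = true in (3 == 4)) || true))
step 9: [let@1.0] (true && ((3 == 4) || true))
step 10: [delta@1.0] (true && (false || true))
step 11: [delta@1] (true && true)
step 12: [delta@root] true

Answer: true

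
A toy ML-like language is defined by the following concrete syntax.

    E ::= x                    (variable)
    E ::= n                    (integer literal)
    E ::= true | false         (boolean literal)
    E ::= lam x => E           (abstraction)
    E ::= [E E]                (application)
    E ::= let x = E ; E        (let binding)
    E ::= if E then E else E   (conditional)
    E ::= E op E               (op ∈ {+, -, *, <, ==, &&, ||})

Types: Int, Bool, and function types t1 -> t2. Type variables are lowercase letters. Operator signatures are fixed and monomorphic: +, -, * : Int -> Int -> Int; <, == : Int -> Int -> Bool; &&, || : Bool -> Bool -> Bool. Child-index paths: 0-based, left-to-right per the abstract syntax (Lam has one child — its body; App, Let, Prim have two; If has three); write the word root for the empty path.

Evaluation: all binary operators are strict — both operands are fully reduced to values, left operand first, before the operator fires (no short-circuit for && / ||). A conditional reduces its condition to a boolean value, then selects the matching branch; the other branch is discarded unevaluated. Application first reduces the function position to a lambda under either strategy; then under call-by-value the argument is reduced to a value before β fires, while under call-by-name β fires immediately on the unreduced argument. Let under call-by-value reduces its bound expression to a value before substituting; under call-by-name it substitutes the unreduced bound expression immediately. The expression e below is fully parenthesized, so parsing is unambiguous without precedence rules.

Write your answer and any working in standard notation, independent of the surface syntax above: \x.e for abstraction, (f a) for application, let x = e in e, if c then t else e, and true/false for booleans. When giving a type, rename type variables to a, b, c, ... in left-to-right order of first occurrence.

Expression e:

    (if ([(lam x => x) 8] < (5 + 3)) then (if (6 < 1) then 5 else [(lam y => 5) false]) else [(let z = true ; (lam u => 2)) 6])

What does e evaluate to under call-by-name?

Answer: 2

Working:
step 0: (if (((\x.x) 8) < (5 + 3)) then (if (6 < 1) then 5 else ((\y.5) false)) else ((let z = true in (\u.2)) 6))
step 1: [beta@0.0] (if (8 < (5 + 3)) then (if (6 < 1) then 5 else ((\y.5) false)) else ((let z = true in (\u.2)) 6))
step 2: [delta@0.1] (if (8 < 8) then (if (6 < 1) then 5 else ((\y.5) false)) else ((let z = true in (\u.2)) 6))
step 3: [delta@0] (if false then (if (6 < 1) then 5 else ((\y.5) false)) else ((let z = true in (\u.2)) 6))
step 4: [if@root] ((let z = true in (\u.2)) 6)
step 5: [let@0] ((\u.2) 6)
step 6: [beta@root] 2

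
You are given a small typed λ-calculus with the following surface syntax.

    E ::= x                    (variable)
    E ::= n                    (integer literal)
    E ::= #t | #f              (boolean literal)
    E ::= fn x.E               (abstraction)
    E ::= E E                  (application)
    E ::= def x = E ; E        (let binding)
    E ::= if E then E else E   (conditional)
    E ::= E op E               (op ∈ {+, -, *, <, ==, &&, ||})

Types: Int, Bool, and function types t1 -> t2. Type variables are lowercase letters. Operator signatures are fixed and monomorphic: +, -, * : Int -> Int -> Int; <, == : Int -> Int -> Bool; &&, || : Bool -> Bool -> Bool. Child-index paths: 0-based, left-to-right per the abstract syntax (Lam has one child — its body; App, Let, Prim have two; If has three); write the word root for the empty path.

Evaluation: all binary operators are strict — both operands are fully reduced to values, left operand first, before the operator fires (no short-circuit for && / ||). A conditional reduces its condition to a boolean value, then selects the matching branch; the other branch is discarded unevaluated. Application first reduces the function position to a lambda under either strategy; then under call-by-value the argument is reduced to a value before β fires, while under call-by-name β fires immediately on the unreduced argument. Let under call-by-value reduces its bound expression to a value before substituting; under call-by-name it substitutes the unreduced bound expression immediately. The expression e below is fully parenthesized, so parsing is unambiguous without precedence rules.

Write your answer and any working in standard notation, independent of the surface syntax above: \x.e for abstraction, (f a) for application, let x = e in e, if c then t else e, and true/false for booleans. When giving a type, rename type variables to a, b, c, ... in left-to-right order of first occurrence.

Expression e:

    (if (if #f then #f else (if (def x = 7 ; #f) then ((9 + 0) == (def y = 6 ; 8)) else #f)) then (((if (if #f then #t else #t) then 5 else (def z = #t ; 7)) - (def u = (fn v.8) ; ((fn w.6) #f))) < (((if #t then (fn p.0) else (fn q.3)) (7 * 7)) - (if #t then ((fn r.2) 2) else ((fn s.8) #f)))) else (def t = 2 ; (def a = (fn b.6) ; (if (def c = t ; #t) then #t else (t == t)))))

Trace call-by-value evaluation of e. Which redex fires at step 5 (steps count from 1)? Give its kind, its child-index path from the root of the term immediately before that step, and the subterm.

Answer: let at root : (let t = 2 in (let a = (\b.6) in (if (let c = t in true) then true else (t == t))))

Working:
step 0: (if (if false then false else (if (let x = 7 in false) then ((9 + 0) == (let y = 6 in 8)) else false)) then (((if (if false then true else true) then 5 else (let z = true in 7)) - (let u = (\v.8) in ((\w.6) false))) < (((if true then (\p.0) else (\q.3)) (7 * 7)) - (if true then ((\r.2) 2) else ((\s.8) false)))) else (let t = 2 in (let a = (\b.6) in (if (let c = t in true) then true else (t == t)))))
step 1: [if@0] (if (if (let x = 7 in false) then ((9 + 0) == (let y = 6 in 8)) else false) then (((if (if false then true else true) then 5 else (let z = true in 7)) - (let u = (\v.8) in ((\w.6) false))) < (((if true then (\p.0) else (\q.3)) (7 * 7)) - (if true then ((\r.2) 2) else ((\s.8) false)))) else (let t = 2 in (let a = (\b.6) in (if (let c = t in true) then true else (t == t)))))
step 2: [let@0.0] (if (if false then ((9 + 0) == (let y = 6 in 8)) else false) then (((if (if false then true else true) then 5 else (let z = true in 7)) - (let u = (\v.8) in ((\w.6) false))) < (((if true then (\p.0) else (\q.3)) (7 * 7)) - (if true then ((\r.2) 2) else ((\s.8) false)))) else (let t = 2 in (let a = (\b.6) in (if (let c = t in true) then true else (t == t)))))
step 3: [if@0] (if false then (((if (if false then true else true) then 5 else (let z = true in 7)) - (let u = (\v.8) in ((\w.6) false))) < (((if true then (\p.0) else (\q.3)) (7 * 7)) - (if true then ((\r.2) 2) else ((\s.8) false)))) else (let t = 2 in (let a = (\b.6) in (if (let c = t in true) then true else (t == t)))))
step 4: [if@root] (let t = 2 in (let a = (\b.6) in (if (let c = t in true) then true else (t == t))))
step 5: [let@root] (let a = (\b.6) in (if (let c = 2 in true) then true else (2 == 2)))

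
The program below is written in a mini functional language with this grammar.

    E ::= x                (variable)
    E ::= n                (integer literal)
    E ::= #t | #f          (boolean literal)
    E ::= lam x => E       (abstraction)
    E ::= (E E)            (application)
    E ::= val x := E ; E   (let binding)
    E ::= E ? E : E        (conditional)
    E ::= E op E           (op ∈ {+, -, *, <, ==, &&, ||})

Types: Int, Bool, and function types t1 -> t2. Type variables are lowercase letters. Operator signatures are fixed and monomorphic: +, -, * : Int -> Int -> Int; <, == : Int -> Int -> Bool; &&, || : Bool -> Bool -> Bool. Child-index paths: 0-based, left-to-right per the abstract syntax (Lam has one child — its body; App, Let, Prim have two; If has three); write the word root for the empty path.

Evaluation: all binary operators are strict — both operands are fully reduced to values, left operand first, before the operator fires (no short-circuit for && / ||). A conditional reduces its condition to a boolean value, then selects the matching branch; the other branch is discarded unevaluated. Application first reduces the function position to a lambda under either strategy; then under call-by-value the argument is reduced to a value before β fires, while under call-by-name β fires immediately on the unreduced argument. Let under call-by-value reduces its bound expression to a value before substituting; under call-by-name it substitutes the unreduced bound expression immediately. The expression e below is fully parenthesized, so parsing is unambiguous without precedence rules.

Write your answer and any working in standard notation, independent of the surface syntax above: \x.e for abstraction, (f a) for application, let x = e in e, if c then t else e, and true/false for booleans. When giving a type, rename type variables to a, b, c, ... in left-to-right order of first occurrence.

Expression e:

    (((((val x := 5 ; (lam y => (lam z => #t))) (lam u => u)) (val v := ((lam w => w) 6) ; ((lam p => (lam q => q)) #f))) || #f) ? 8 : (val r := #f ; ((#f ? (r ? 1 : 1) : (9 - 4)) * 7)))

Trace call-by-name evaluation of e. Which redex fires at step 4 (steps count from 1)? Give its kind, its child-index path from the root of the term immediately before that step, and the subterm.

Answer: delta at 0 : (true || false)

Trace:
step 0: (if ((((let x = 5 in (\y.(\z.true))) (\u.u)) (let v = ((\w.w) 6) in ((\p.(\q.q)) false))) || false) then 8 else (let r = false in ((if false then (if r then 1 else 1) else (9 - 4)) * 7)))
step 1: [let@0.0.0.0] (if ((((\y.(\z.true)) (\u.u)) (let v = ((\w.w) 6) in ((\p.(\q.q)) false))) || false) then 8 else (let r = false in ((if false then (if r then 1 else 1) else (9 - 4)) * 7)))
step 2: [beta@0.0.0] (if (((\z.true) (let v = ((\w.w) 6) in ((\p.(\q.q)) false))) || false) then 8 else (let r = false in ((if false then (if r then 1 else 1) else (9 - 4)) * 7)))
step 3: [beta@0.0] (if (true || false) then 8 else (let r = false in ((if false then (if r then 1 else 1) else (9 - 4)) * 7)))
step 4: [delta@0] (if true then 8 else (let r = false in ((if false then (if r then 1 else 1) else (9 - 4)) * 7)))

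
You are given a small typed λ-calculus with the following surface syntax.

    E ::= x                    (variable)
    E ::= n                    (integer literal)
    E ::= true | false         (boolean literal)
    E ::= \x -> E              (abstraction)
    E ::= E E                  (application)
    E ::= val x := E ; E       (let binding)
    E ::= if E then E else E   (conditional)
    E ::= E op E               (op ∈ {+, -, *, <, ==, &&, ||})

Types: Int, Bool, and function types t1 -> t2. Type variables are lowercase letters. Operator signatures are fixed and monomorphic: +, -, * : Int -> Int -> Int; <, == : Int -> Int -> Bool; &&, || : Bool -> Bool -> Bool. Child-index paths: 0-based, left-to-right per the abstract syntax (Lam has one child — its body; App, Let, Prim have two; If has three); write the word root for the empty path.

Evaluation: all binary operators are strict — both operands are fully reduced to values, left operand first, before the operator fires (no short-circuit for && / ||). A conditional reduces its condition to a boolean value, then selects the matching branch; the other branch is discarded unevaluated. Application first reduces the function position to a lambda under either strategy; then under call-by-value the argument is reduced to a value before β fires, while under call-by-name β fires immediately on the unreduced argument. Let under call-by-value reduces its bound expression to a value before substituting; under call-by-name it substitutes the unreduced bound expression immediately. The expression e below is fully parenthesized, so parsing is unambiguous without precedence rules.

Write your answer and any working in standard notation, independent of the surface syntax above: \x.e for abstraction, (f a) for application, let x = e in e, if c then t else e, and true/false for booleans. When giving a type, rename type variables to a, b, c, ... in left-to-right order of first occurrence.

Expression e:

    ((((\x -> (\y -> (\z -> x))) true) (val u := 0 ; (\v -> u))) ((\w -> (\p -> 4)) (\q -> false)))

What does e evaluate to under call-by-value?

Working:
step 0: ((((\x.(\y.(\z.x))) true) (let u = 0 in (\v.u))) ((\w.(\p.4)) (\q.false)))
step 1: [beta@0.0] (((\y.(\z.true)) (let u = 0 in (\v.u))) ((\w.(\p.4)) (\q.false)))
step 2: [let@0.1] (((\y.(\z.true)) (\v.0)) ((\w.(\p.4)) (\q.false)))
step 3: [beta@0] ((\z.true) ((\w.(\p.4)) (\q.false)))
step 4: [beta@1] ((\z.true) (\p.4))
step 5: [beta@root] true

Answer: true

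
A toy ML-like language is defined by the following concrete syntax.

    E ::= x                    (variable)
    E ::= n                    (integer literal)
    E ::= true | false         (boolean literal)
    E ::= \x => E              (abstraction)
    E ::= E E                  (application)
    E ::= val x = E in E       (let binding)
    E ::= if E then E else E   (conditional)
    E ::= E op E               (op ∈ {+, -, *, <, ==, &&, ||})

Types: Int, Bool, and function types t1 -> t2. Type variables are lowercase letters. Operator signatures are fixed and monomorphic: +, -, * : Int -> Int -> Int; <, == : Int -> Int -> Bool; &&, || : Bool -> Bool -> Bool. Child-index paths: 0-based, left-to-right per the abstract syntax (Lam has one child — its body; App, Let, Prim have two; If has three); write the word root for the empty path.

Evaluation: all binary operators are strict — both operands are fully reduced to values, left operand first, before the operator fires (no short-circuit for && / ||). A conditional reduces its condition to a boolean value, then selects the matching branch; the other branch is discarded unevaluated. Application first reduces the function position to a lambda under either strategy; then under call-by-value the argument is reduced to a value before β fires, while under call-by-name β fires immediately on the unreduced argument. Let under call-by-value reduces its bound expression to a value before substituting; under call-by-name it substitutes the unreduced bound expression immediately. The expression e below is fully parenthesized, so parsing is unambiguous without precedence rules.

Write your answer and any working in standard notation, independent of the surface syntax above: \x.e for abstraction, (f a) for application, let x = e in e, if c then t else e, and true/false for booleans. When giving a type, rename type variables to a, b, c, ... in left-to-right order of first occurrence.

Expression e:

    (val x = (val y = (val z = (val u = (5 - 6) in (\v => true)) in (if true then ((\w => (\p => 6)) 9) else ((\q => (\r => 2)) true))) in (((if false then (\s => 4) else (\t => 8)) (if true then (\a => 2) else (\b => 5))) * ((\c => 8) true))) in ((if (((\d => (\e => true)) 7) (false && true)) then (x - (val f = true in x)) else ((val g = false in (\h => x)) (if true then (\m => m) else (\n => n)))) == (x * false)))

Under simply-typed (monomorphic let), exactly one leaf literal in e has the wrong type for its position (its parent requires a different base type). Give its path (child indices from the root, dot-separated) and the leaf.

Working:
  unify Int ~ Int
  unify Int ~ Int
let u : Int
\v._ : a -> Bool
let z : a -> Bool
  unify Bool ~ Bool
\p._ : c -> Int
\w._ : b -> c -> Int
  unify b -> c -> Int ~ Int -> d
  unify b ~ Int
  unify c -> Int ~ d
_ _ : c -> Int
\r._ : f -> Int
\q._ : e -> f -> Int
  unify e -> f -> Int ~ Bool -> g
  unify e ~ Bool
  unify f -> Int ~ g
_ _ : f -> Int
  unify c -> Int ~ f -> Int
  unify c ~ f
  unify Int ~ Int
let y : f -> Int
  unify Bool ~ Bool
\s._ : h -> Int
\t._ : i -> Int
  unify h -> Int ~ i -> Int
  unify h ~ i
  unify Int ~ Int
  unify Bool ~ Bool
\a._ : j -> Int
\b._ : k -> Int
  unify j -> Int ~ k -> Int
  unify j ~ k
  unify Int ~ Int
  unify i -> Int ~ (k -> Int) -> l
  unify i ~ k -> Int
  unify Int ~ l
_ _ : Int
  unify Int ~ Int
\c._ : m -> Int
  unify m -> Int ~ Bool -> n
  unify m ~ Bool
  unify Int ~ n
_ _ : Int
  unify Int ~ Int
let x : Int
\e._ : p -> Bool
\d._ : o -> p -> Bool
  unify o -> p -> Bool ~ Int -> q
  unify o ~ Int
  unify p -> Bool ~ q
_ _ : p -> Bool
  unify Bool ~ Bool
  unify Bool ~ Bool
  unify p -> Bool ~ Bool -> r
  unify p ~ Bool
  unify Bool ~ r
_ _ : Bool
  unify Bool ~ Bool
x : Int
  unify Int ~ Int
let f : Bool
x : Int
  unify Int ~ Int
let g : Bool
x : Int
\h._ : s -> Int
  unify Bool ~ Bool
m : t
\m._ : t -> t
n : u
\n._ : u -> u
  unify t -> t ~ u -> u
  unify t ~ u
  unify u ~ u
  unify s -> Int ~ (u -> u) -> v
  unify s ~ u -> u
  unify Int ~ v
_ _ : Int
  unify Int ~ Int
  unify Int ~ Int
x : Int
  unify Int ~ Int
  unify Bool ~ Int
  FAIL: mismatch Bool ~ Int

Answer: 1.1.1 : false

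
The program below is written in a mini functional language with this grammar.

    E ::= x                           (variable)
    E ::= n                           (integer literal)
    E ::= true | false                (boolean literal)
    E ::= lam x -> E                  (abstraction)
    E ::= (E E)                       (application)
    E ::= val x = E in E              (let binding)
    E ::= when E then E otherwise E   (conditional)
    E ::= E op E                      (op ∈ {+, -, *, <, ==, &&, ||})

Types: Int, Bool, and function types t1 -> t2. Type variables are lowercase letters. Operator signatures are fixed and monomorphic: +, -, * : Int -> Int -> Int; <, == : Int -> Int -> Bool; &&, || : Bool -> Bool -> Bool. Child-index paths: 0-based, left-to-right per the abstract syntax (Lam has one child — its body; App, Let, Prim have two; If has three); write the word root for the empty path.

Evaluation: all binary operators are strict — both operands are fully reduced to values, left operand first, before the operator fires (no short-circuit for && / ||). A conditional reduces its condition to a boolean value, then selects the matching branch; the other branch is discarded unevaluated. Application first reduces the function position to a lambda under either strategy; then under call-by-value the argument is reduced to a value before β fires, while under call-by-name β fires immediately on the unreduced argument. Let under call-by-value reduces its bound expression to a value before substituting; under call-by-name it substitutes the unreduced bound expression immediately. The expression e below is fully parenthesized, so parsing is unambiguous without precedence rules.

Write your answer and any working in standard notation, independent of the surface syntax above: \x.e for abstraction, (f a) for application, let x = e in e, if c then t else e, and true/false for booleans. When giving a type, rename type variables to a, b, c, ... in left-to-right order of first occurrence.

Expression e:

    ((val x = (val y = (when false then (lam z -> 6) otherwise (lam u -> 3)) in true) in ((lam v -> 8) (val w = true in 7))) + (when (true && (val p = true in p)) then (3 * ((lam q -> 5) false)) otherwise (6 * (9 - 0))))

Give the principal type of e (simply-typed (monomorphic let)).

Working:
  unify Bool ~ Bool
\z._ : a -> Int
\u._ : b -> Int
  unify a -> Int ~ b -> Int
  unify a ~ b
  unify Int ~ Int
let y : b -> Int
let x : Bool
\v._ : c -> Int
let w : Bool
  unify c -> Int ~ Int -> d
  unify c ~ Int
  unify Int ~ d
_ _ : Int
  unify Int ~ Int
  unify Bool ~ Bool
let p : Bool
p : Bool
  unify Bool ~ Bool
  unify Bool ~ Bool
  unify Int ~ Int
\q._ : e -> Int
  unify e -> Int ~ Bool -> f
  unify e ~ Bool
  unify Int ~ f
_ _ : Int
  unify Int ~ Int
  unify Int ~ Int
  unify Int ~ Int
  unify Int ~ Int
  unify Int ~ Int
  unify Int ~ Int
  unify Int ~ Int

Answer: Int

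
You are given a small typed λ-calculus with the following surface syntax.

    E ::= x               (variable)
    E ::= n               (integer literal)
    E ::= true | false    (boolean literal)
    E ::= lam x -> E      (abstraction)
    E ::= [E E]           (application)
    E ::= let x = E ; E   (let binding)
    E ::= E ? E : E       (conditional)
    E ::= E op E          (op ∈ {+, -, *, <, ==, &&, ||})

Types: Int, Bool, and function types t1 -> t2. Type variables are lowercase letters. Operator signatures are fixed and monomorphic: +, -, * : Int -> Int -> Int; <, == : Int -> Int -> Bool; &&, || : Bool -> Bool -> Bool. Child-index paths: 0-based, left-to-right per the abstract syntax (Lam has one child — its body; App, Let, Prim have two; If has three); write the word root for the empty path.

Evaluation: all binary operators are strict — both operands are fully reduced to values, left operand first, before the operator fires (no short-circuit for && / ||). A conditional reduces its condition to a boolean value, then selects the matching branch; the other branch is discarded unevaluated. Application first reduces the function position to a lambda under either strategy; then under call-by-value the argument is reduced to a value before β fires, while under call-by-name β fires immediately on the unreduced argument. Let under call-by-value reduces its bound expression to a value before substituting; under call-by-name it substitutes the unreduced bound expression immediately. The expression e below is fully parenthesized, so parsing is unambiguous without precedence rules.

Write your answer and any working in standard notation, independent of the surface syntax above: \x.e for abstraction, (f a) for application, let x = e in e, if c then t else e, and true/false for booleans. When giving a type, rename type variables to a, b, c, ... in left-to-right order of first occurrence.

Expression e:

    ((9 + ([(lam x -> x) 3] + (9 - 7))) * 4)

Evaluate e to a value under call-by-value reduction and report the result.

Answer: 56

Working:
step 0: ((9 + (((\x.x) 3) + (9 - 7))) * 4)
step 1: [beta@0.1.0] ((9 + (3 + (9 - 7))) * 4)
step 2: [delta@0.1.1] ((9 + (3 + 2)) * 4)
step 3: [delta@0.1] ((9 + 5) * 4)
step 4: [delta@0] (14 * 4)
step 5: [delta@root] 56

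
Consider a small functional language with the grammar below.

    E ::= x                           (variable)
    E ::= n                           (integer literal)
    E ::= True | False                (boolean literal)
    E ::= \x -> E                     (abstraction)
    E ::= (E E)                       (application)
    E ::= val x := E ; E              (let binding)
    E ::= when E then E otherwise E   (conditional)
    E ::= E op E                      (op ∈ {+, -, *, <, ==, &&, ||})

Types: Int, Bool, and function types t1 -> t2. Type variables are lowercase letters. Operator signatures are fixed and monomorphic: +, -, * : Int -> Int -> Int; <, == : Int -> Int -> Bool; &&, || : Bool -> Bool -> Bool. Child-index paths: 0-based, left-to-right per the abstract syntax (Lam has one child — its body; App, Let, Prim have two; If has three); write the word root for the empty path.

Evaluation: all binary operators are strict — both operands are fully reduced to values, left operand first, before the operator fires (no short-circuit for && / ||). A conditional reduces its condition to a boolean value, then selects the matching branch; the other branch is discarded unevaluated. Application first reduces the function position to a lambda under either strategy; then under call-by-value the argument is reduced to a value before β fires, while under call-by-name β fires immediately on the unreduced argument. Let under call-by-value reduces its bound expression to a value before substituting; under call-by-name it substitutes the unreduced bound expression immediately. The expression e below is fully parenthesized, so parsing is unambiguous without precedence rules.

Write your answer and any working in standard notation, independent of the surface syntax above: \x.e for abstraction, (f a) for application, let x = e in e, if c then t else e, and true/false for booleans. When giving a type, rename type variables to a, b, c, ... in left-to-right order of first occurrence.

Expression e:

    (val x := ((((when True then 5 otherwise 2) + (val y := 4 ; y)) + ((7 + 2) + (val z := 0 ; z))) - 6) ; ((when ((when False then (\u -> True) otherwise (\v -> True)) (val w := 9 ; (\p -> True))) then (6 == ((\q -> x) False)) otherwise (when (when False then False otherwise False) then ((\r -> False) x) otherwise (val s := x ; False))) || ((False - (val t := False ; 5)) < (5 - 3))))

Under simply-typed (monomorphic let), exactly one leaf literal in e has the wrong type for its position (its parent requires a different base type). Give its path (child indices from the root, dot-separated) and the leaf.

Answer: 1.1.0.0 : false

Trace:
  unify Bool ~ Bool
  unify Int ~ Int
  unify Int ~ Int
let y : Int
y : Int
  unify Int ~ Int
  unify Int ~ Int
  unify Int ~ Int
  unify Int ~ Int
  unify Int ~ Int
let z : Int
z : Int
  unify Int ~ Int
  unify Int ~ Int
  unify Int ~ Int
  unify Int ~ Int
let x : Int
  unify Bool ~ Bool
\u._ : a -> Bool
\v._ : b -> Bool
  unify a -> Bool ~ b -> Bool
  unify a ~ b
  unify Bool ~ Bool
let w : Int
\p._ : c -> Bool
  unify b -> Bool ~ (c -> Bool) -> d
  unify b ~ c -> Bool
  unify Bool ~ d
_ _ : Bool
  unify Bool ~ Bool
  unify Int ~ Int
x : Int
\q._ : e -> Int
  unify e -> Int ~ Bool -> f
  unify e ~ Bool
  unify Int ~ f
_ _ : Int
  unify Int ~ Int
  unify Bool ~ Bool
  unify Bool ~ Bool
  unify Bool ~ Bool
\r._ : g -> Bool
x : Int
  unify g -> Bool ~ Int -> h
  unify g ~ Int
  unify Bool ~ h
_ _ : Bool
x : Int
let s : Int
  unify Bool ~ Bool
  unify Bool ~ Bool
  unify Bool ~ Bool
  unify Bool ~ Int
  FAIL: mismatch Bool ~ Int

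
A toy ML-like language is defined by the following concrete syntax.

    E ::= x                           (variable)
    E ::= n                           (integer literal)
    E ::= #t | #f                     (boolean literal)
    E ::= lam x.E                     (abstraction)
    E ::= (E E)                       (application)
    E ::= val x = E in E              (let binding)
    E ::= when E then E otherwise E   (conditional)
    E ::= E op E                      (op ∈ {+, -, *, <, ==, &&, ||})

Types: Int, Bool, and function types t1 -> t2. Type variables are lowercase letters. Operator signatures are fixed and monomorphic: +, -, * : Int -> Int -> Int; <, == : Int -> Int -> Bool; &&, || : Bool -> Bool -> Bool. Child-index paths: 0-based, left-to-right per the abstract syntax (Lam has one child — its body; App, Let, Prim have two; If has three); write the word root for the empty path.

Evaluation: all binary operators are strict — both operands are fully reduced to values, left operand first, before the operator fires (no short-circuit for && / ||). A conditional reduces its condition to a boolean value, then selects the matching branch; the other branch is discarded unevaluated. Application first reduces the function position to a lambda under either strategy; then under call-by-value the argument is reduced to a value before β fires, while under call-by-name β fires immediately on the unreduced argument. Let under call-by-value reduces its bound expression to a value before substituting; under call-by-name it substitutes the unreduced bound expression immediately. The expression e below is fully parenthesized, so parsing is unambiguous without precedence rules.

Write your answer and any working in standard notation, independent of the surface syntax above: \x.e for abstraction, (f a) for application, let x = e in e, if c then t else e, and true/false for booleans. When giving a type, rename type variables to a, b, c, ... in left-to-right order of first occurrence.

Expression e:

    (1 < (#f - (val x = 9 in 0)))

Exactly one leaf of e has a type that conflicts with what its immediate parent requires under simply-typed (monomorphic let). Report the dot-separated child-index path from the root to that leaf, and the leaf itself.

Working:
  unify Int ~ Int
  unify Bool ~ Int
  FAIL: mismatch Bool ~ Int

Answer: 1.0 : false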